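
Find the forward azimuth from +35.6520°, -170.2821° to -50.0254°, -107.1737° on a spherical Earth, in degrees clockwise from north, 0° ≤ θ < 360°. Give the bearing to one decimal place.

144.1°

Δλ = -107.1737 − -170.2821 = 63.1084°.
θ = atan2( sin Δλ · cos φ₂ , cos φ₁ · sin φ₂ − sin φ₁ · cos φ₂ · cos Δλ )
  = atan2(0.57298, -0.79207) = 144.118° → normalised to [0°, 360°): 144.118°.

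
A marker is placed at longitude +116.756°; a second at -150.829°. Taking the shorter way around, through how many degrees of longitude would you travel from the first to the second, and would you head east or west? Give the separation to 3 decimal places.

92.415° east

Raw difference: -150.829 − 116.756 = -267.585°.
Normalise into (−180°, 180°]: -267.585° + 360° = 92.415°.
Positive ⇒ the second point lies to the east; separation 92.415°.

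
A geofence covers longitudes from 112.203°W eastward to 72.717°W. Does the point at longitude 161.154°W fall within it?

Band width going east from -112.203° to -72.717°: ((-72.717 − -112.203) mod 360) = 39.486°.
Offset of -161.154° east of the west edge: ((-161.154 − -112.203) mod 360) = 311.049°.
311.049° > 39.486° ⇒ outside.

No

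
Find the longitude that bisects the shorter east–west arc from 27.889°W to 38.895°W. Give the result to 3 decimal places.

Signed shortest Δλ from -27.889° to -38.895° is -11.006°.
Midpoint longitude = -27.889° + (-11.006°)/2 = -27.889° − 5.503° = -33.392°.

33.392°W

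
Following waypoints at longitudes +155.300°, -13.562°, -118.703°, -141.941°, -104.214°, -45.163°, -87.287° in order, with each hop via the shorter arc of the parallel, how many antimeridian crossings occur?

Leg 1: +155.300° → -13.562°, shortest Δλ = -168.862° (west) — does not cross 180°.
Leg 2: -13.562° → -118.703°, shortest Δλ = -105.141° (west) — does not cross 180°.
Leg 3: -118.703° → -141.941°, shortest Δλ = -23.238° (west) — does not cross 180°.
Leg 4: -141.941° → -104.214°, shortest Δλ = 37.727° (east) — does not cross 180°.
Leg 5: -104.214° → -45.163°, shortest Δλ = 59.051° (east) — does not cross 180°.
Leg 6: -45.163° → -87.287°, shortest Δλ = -42.124° (west) — does not cross 180°.
Total crossings: 0.

0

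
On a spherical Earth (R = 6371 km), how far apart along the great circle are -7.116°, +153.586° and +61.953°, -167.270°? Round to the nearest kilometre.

Δλ = -167.270 − 153.586 = -320.856°; wrapped into (−180°, 180°]: 39.144°.
Δφ = 61.953 − -7.116 = 69.069°.
a = sin²(Δφ/2) + cos φ₁ · cos φ₂ · sin²(Δλ/2) = 0.373737.
c = 2·atan2(√a, √(1−a)) = 1.31551 rad → d = 6371·c ≈ 8381.09 km.

8381 km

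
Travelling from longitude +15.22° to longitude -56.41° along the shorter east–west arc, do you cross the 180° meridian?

Signed shortest Δλ = ((-56.41 − 15.22 + 180) mod 360) − 180 = -71.63°.
Going west by 71.63° from +15.22° reaches -56.41° without touching 180°.

No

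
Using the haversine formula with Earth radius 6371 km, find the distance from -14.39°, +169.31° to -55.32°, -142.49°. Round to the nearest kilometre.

Δλ = -142.49 − 169.31 = -311.80°; wrapped into (−180°, 180°]: 48.20°.
Δφ = -55.32 − -14.39 = -40.93°.
a = sin²(Δφ/2) + cos φ₁ · cos φ₂ · sin²(Δλ/2) = 0.214139.
c = 2·atan2(√a, √(1−a)) = 0.96219 rad → d = 6371·c ≈ 6130.13 km.

6130 km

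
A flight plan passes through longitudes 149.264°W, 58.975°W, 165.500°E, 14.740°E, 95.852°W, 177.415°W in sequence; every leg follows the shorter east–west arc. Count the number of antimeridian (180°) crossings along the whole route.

Leg 1: -149.264° → -58.975°, shortest Δλ = 90.289° (east) — does not cross 180°.
Leg 2: -58.975° → +165.500°, shortest Δλ = -135.525° (west) — crosses 180°.
Leg 3: +165.500° → +14.740°, shortest Δλ = -150.76° (west) — does not cross 180°.
Leg 4: +14.740° → -95.852°, shortest Δλ = -110.592° (west) — does not cross 180°.
Leg 5: -95.852° → -177.415°, shortest Δλ = -81.563° (west) — does not cross 180°.
Total crossings: 1.

1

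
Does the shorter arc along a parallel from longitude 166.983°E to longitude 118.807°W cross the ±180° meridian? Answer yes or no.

Naïve |-118.807 − 166.983| = 285.79° > 180°, so the shorter arc goes the other way round — across 180°.
Signed shortest Δλ = ((-118.807 − 166.983 + 180) mod 360) − 180 = 74.21°.
Going east by 74.21° from +166.983° passes through 180° before reaching -118.807°.

Yes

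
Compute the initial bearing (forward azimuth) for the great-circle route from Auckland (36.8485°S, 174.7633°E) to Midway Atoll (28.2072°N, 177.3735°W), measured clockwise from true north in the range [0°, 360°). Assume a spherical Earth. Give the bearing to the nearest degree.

8°

Δλ = -177.3735 − 174.7633 = -352.1368°; wrapped into (−180°, 180°]: 7.8632°.
θ = atan2( sin Δλ · cos φ₂ , cos φ₁ · sin φ₂ − sin φ₁ · cos φ₂ · cos Δλ )
  = atan2(0.12056, 0.90175) = 7.615° → normalised to [0°, 360°): 7.615°.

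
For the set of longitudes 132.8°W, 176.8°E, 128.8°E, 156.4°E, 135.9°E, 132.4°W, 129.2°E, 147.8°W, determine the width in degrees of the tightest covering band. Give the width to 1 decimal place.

Sort the longitudes: -147.8°, -132.8°, -132.4°, +128.8°, +129.2°, +135.9°, +156.4°, +176.8°.
Eastward gaps between consecutive values (wrapping around): 15.0°, 0.4°, 261.2°, 0.4°, 6.7°, 20.5°, 20.4°, 35.4°.
Largest gap = 261.2° ⇒ minimal covering band is its complement: 360° − 261.2° = 98.8°.
Band runs from +128.8° eastward to -132.4°, crossing the antimeridian.

98.8°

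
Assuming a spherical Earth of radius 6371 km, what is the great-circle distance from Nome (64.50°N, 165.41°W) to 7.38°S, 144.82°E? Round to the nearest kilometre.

8985 km

Δλ = 144.82 − -165.41 = 310.23°; wrapped into (−180°, 180°]: -49.77°.
Δφ = -7.38 − 64.50 = -71.88°.
a = sin²(Δφ/2) + cos φ₁ · cos φ₂ · sin²(Δλ/2) = 0.420096.
c = 2·atan2(√a, √(1−a)) = 1.41030 rad → d = 6371·c ≈ 8985.02 km.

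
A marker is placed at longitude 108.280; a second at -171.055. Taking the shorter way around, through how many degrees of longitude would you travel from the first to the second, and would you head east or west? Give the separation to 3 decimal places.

80.665° east

Raw difference: -171.055 − 108.280 = -279.335°.
Normalise into (−180°, 180°]: -279.335° + 360° = 80.665°.
Positive ⇒ the second point lies to the east; separation 80.665°.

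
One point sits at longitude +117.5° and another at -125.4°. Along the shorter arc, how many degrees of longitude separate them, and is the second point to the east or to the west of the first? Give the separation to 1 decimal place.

117.1° east

Raw difference: -125.4 − 117.5 = -242.9°.
Normalise into (−180°, 180°]: -242.9° + 360° = 117.1°.
Positive ⇒ the second point lies to the east; separation 117.1°.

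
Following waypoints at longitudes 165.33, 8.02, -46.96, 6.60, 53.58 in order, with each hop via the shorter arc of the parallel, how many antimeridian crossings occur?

Leg 1: +165.33° → +8.02°, shortest Δλ = -157.31° (west) — does not cross 180°.
Leg 2: +8.02° → -46.96°, shortest Δλ = -54.98° (west) — does not cross 180°.
Leg 3: -46.96° → +6.60°, shortest Δλ = 53.56° (east) — does not cross 180°.
Leg 4: +6.60° → +53.58°, shortest Δλ = 46.98° (east) — does not cross 180°.
Total crossings: 0.

0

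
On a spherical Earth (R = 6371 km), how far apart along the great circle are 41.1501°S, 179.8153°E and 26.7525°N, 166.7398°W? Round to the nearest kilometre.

7677 km

Δλ = -166.7398 − 179.8153 = -346.5551°; wrapped into (−180°, 180°]: 13.4449°.
Δφ = 26.7525 − -41.1501 = 67.9026°.
a = sin²(Δφ/2) + cos φ₁ · cos φ₂ · sin²(Δλ/2) = 0.321123.
c = 2·atan2(√a, √(1−a)) = 1.20493 rad → d = 6371·c ≈ 7676.63 km.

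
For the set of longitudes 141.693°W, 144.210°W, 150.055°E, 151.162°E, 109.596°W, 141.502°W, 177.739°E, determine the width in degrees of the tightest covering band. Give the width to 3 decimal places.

100.349°

Sort the longitudes: -144.210°, -141.693°, -141.502°, -109.596°, +150.055°, +151.162°, +177.739°.
Eastward gaps between consecutive values (wrapping around): 2.517°, 0.191°, 31.906°, 259.651°, 1.107°, 26.577°, 38.051°.
Largest gap = 259.651° ⇒ minimal covering band is its complement: 360° − 259.651° = 100.349°.
Band runs from +150.055° eastward to -109.596°, crossing the antimeridian.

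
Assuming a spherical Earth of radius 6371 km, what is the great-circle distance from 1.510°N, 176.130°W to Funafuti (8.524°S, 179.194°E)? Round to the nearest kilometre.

Δλ = 179.194 − -176.130 = 355.324°; wrapped into (−180°, 180°]: -4.676°.
Δφ = -8.524 − 1.510 = -10.034°.
a = sin²(Δφ/2) + cos φ₁ · cos φ₂ · sin²(Δλ/2) = 0.009293.
c = 2·atan2(√a, √(1−a)) = 0.19310 rad → d = 6371·c ≈ 1230.24 km.

1230 km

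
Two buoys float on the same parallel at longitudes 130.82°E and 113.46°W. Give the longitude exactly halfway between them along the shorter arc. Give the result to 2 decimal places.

171.32°W

Signed shortest Δλ from +130.82° to -113.46° is +115.72°.
Midpoint longitude = +130.82° + (+115.72°)/2 = +130.82° + 57.86° = +188.68°.
Normalise into (−180°, 180°]: -171.32°.
(The naïve average (+130.82 + -113.46)/2 = 8.68° is on the wrong side of the globe.)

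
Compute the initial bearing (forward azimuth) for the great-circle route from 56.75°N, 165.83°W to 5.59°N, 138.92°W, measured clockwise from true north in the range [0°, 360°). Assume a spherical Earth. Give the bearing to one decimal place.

146.8°

Δλ = -138.92 − -165.83 = 26.91°.
θ = atan2( sin Δλ · cos φ₂ , cos φ₁ · sin φ₂ − sin φ₁ · cos φ₂ · cos Δλ )
  = atan2(0.45044, -0.68878) = 146.817° → normalised to [0°, 360°): 146.817°.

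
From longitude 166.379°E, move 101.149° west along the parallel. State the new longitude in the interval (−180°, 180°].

Start at +166.379°; shift −101.149° → +65.230°.
+65.230° already lies in (−180°, 180°].

65.230°E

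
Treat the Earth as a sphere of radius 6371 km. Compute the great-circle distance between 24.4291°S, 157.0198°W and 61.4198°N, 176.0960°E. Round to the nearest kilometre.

Δλ = 176.0960 − -157.0198 = 333.1158°; wrapped into (−180°, 180°]: -26.8842°.
Δφ = 61.4198 − -24.4291 = 85.8489°.
a = sin²(Δφ/2) + cos φ₁ · cos φ₂ · sin²(Δλ/2) = 0.487344.
c = 2·atan2(√a, √(1−a)) = 1.54548 rad → d = 6371·c ≈ 9846.26 km.

9846 km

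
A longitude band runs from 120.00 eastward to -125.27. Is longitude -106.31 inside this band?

Band width going east from +120.00° to -125.27°: ((-125.27 − 120.00) mod 360) = 114.73°.
Offset of -106.31° east of the west edge: ((-106.31 − 120.00) mod 360) = 133.69°.
133.69° > 114.73° ⇒ outside.

No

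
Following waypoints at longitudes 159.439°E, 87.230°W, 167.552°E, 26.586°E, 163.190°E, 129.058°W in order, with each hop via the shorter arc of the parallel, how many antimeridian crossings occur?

Leg 1: +159.439° → -87.230°, shortest Δλ = 113.331° (east) — crosses 180°.
Leg 2: -87.230° → +167.552°, shortest Δλ = -105.218° (west) — crosses 180°.
Leg 3: +167.552° → +26.586°, shortest Δλ = -140.966° (west) — does not cross 180°.
Leg 4: +26.586° → +163.190°, shortest Δλ = 136.604° (east) — does not cross 180°.
Leg 5: +163.190° → -129.058°, shortest Δλ = 67.752° (east) — crosses 180°.
Total crossings: 3.

3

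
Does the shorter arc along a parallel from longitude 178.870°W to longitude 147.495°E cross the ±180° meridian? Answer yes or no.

Yes

Naïve |147.495 − -178.870| = 326.365° > 180°, so the shorter arc goes the other way round — across 180°.
Signed shortest Δλ = ((147.495 − -178.870 + 180) mod 360) − 180 = -33.635°.
Going west by 33.635° from -178.870° passes through 180° before reaching +147.495°.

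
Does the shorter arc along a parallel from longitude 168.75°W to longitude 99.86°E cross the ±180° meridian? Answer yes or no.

Naïve |99.86 − -168.75| = 268.61° > 180°, so the shorter arc goes the other way round — across 180°.
Signed shortest Δλ = ((99.86 − -168.75 + 180) mod 360) − 180 = -91.39°.
Going west by 91.39° from -168.75° passes through 180° before reaching +99.86°.

Yes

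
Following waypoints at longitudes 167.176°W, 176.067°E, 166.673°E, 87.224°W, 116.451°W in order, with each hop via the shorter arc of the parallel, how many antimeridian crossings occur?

Leg 1: -167.176° → +176.067°, shortest Δλ = -16.757° (west) — crosses 180°.
Leg 2: +176.067° → +166.673°, shortest Δλ = -9.394° (west) — does not cross 180°.
Leg 3: +166.673° → -87.224°, shortest Δλ = 106.103° (east) — crosses 180°.
Leg 4: -87.224° → -116.451°, shortest Δλ = -29.227° (west) — does not cross 180°.
Total crossings: 2.

2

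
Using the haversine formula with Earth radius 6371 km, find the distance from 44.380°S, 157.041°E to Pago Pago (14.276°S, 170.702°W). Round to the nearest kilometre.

Δλ = -170.702 − 157.041 = -327.743°; wrapped into (−180°, 180°]: 32.257°.
Δφ = -14.276 − -44.380 = 30.104°.
a = sin²(Δφ/2) + cos φ₁ · cos φ₂ · sin²(Δλ/2) = 0.120892.
c = 2·atan2(√a, √(1−a)) = 0.71022 rad → d = 6371·c ≈ 4524.84 km.

4525 km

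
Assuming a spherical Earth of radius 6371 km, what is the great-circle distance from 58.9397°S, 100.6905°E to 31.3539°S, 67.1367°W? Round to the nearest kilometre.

9912 km

Δλ = -67.1367 − 100.6905 = -167.8272°.
Δφ = -31.3539 − -58.9397 = 27.5858°.
a = sin²(Δφ/2) + cos φ₁ · cos φ₂ · sin²(Δλ/2) = 0.492485.
c = 2·atan2(√a, √(1−a)) = 1.55577 rad → d = 6371·c ≈ 9911.78 km.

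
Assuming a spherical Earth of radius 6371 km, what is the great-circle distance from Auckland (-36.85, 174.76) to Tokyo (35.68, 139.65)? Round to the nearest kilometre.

Δλ = 139.65 − 174.76 = -35.11°.
Δφ = 35.68 − -36.85 = 72.53°.
a = sin²(Δφ/2) + cos φ₁ · cos φ₂ · sin²(Δλ/2) = 0.409031.
c = 2·atan2(√a, √(1−a)) = 1.38784 rad → d = 6371·c ≈ 8841.92 km.

8842 km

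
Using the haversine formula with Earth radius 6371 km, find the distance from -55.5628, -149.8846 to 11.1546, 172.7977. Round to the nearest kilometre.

Δλ = 172.7977 − -149.8846 = 322.6823°; wrapped into (−180°, 180°]: -37.3177°.
Δφ = 11.1546 − -55.5628 = 66.7174°.
a = sin²(Δφ/2) + cos φ₁ · cos φ₂ · sin²(Δλ/2) = 0.359156.
c = 2·atan2(√a, √(1−a)) = 1.28524 rad → d = 6371·c ≈ 8188.29 km.

8188 km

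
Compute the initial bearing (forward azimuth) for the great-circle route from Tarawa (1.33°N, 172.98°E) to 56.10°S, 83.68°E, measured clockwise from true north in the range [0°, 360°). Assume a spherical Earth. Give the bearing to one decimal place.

213.9°

Δλ = 83.68 − 172.98 = -89.30°.
θ = atan2( sin Δλ · cos φ₂ , cos φ₁ · sin φ₂ − sin φ₁ · cos φ₂ · cos Δλ )
  = atan2(-0.55770, -0.82995) = -146.100° → normalised to [0°, 360°): 213.900°.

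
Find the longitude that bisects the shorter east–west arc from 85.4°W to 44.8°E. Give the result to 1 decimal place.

Signed shortest Δλ from -85.4° to +44.8° is +130.2°.
Midpoint longitude = -85.4° + (+130.2°)/2 = -85.4° + 65.1° = -20.3°.

20.3°W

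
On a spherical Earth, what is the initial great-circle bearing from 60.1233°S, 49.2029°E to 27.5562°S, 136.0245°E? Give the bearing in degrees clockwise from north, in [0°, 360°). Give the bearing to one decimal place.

102.0°

Δλ = 136.0245 − 49.2029 = 86.8216°.
θ = atan2( sin Δλ · cos φ₂ , cos φ₁ · sin φ₂ − sin φ₁ · cos φ₂ · cos Δλ )
  = atan2(0.88519, -0.18782) = 101.980° → normalised to [0°, 360°): 101.980°.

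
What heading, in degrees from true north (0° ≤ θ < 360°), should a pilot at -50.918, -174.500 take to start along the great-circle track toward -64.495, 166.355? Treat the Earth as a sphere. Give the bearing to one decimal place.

Δλ = 166.355 − -174.500 = 340.855°; wrapped into (−180°, 180°]: -19.145°.
θ = atan2( sin Δλ · cos φ₂ , cos φ₁ · sin φ₂ − sin φ₁ · cos φ₂ · cos Δλ )
  = atan2(-0.14122, -0.25324) = -150.854° → normalised to [0°, 360°): 209.146°.

209.1°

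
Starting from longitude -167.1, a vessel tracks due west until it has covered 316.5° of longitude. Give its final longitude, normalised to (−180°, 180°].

-123.6°

Start at -167.1°; shift −316.5° → -483.6°.
-483.6° lies outside (−180°, 180°]; add 360° → -123.6°.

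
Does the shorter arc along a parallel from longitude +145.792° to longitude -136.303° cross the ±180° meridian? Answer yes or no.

Yes

Naïve |-136.303 − 145.792| = 282.095° > 180°, so the shorter arc goes the other way round — across 180°.
Signed shortest Δλ = ((-136.303 − 145.792 + 180) mod 360) − 180 = 77.905°.
Going east by 77.905° from +145.792° passes through 180° before reaching -136.303°.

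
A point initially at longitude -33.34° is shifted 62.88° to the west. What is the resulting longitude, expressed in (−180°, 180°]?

-96.22°

Start at -33.34°; shift −62.88° → -96.22°.
-96.22° already lies in (−180°, 180°].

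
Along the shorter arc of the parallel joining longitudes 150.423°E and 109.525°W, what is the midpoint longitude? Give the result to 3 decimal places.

159.551°W

Signed shortest Δλ from +150.423° to -109.525° is +100.052°.
Midpoint longitude = +150.423° + (+100.052°)/2 = +150.423° + 50.026° = +200.449°.
Normalise into (−180°, 180°]: -159.551°.
(The naïve average (+150.423 + -109.525)/2 = 20.449° is on the wrong side of the globe.)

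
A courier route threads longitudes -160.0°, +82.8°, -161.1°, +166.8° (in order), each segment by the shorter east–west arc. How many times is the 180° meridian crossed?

3

Leg 1: -160.0° → +82.8°, shortest Δλ = -117.2° (west) — crosses 180°.
Leg 2: +82.8° → -161.1°, shortest Δλ = 116.1° (east) — crosses 180°.
Leg 3: -161.1° → +166.8°, shortest Δλ = -32.1° (west) — crosses 180°.
Total crossings: 3.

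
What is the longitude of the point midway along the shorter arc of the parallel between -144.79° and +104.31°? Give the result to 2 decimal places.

+159.76°

Signed shortest Δλ from -144.79° to +104.31° is -110.90°.
Midpoint longitude = -144.79° + (-110.90°)/2 = -144.79° − 55.45° = -200.24°.
Normalise into (−180°, 180°]: +159.76°.
(The naïve average (-144.79 + +104.31)/2 = -20.24° is on the wrong side of the globe.)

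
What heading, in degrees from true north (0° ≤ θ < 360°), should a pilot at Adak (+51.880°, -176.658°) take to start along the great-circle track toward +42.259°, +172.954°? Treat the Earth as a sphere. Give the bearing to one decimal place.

220.3°

Δλ = 172.954 − -176.658 = 349.612°; wrapped into (−180°, 180°]: -10.388°.
θ = atan2( sin Δλ · cos φ₂ , cos φ₁ · sin φ₂ − sin φ₁ · cos φ₂ · cos Δλ )
  = atan2(-0.13345, -0.15759) = -139.740° → normalised to [0°, 360°): 220.260°.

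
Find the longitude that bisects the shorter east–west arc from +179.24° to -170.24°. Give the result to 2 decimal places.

Signed shortest Δλ from +179.24° to -170.24° is +10.52°.
Midpoint longitude = +179.24° + (+10.52°)/2 = +179.24° + 5.26° = +184.50°.
Normalise into (−180°, 180°]: -175.50°.
(The naïve average (+179.24 + -170.24)/2 = 4.5° is on the wrong side of the globe.)

-175.50°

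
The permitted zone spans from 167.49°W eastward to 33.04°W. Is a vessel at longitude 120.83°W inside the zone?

Band width going east from -167.49° to -33.04°: ((-33.04 − -167.49) mod 360) = 134.45°.
Offset of -120.83° east of the west edge: ((-120.83 − -167.49) mod 360) = 46.66°.
46.66° ≤ 134.45° ⇒ inside.

Yes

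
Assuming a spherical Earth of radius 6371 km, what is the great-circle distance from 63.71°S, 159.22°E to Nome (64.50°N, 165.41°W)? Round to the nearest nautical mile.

7855 nmi

Δλ = -165.41 − 159.22 = -324.63°; wrapped into (−180°, 180°]: 35.37°.
Δφ = 64.50 − -63.71 = 128.21°.
a = sin²(Δφ/2) + cos φ₁ · cos φ₂ · sin²(Δλ/2) = 0.826870.
c = 2·atan2(√a, √(1−a)) = 2.28331 rad → d = 6371·c ≈ 14546.98 km ≈ 7854.74 nmi.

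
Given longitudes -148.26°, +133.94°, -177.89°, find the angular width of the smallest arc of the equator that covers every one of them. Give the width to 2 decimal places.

Sort the longitudes: -177.89°, -148.26°, +133.94°.
Eastward gaps between consecutive values (wrapping around): 29.63°, 282.20°, 48.17°.
Largest gap = 282.20° ⇒ minimal covering band is its complement: 360° − 282.20° = 77.80°.
Band runs from +133.94° eastward to -148.26°, crossing the antimeridian.

77.80°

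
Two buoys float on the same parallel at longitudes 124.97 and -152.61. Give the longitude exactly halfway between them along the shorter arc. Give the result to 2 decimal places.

Signed shortest Δλ from +124.97° to -152.61° is +82.42°.
Midpoint longitude = +124.97° + (+82.42°)/2 = +124.97° + 41.21° = +166.18°.
(The naïve average (+124.97 + -152.61)/2 = -13.82° is on the wrong side of the globe.)

+166.18°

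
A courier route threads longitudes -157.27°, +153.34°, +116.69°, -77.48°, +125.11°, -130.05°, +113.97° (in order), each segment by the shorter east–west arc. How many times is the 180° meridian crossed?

Leg 1: -157.27° → +153.34°, shortest Δλ = -49.39° (west) — crosses 180°.
Leg 2: +153.34° → +116.69°, shortest Δλ = -36.65° (west) — does not cross 180°.
Leg 3: +116.69° → -77.48°, shortest Δλ = 165.83° (east) — crosses 180°.
Leg 4: -77.48° → +125.11°, shortest Δλ = -157.41° (west) — crosses 180°.
Leg 5: +125.11° → -130.05°, shortest Δλ = 104.84° (east) — crosses 180°.
Leg 6: -130.05° → +113.97°, shortest Δλ = -115.98° (west) — crosses 180°.
Total crossings: 5.

5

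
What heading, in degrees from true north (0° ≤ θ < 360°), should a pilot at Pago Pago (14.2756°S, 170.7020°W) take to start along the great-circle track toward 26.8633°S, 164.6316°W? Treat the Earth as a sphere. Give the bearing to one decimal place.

156.7°

Δλ = -164.6316 − -170.7020 = 6.0704°.
θ = atan2( sin Δλ · cos φ₂ , cos φ₁ · sin φ₂ − sin φ₁ · cos φ₂ · cos Δλ )
  = atan2(0.09434, -0.21917) = 156.711° → normalised to [0°, 360°): 156.711°.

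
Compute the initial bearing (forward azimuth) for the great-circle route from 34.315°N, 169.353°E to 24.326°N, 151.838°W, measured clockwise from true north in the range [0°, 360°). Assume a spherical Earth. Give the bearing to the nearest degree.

Δλ = -151.838 − 169.353 = -321.191°; wrapped into (−180°, 180°]: 38.809°.
θ = atan2( sin Δλ · cos φ₂ , cos φ₁ · sin φ₂ − sin φ₁ · cos φ₂ · cos Δλ )
  = atan2(0.57108, -0.06006) = 96.003° → normalised to [0°, 360°): 96.003°.

96°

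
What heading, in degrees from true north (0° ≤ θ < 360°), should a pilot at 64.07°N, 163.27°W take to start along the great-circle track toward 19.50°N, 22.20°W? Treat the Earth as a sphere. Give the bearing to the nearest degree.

Δλ = -22.20 − -163.27 = 141.07°.
θ = atan2( sin Δλ · cos φ₂ , cos φ₁ · sin φ₂ − sin φ₁ · cos φ₂ · cos Δλ )
  = atan2(0.59233, 0.80544) = 36.331° → normalised to [0°, 360°): 36.331°.

36°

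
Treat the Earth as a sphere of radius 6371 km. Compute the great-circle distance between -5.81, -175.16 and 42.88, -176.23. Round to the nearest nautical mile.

Δλ = -176.23 − -175.16 = -1.07°.
Δφ = 42.88 − -5.81 = 48.69°.
a = sin²(Δφ/2) + cos φ₁ · cos φ₂ · sin²(Δλ/2) = 0.169997.
c = 2·atan2(√a, √(1−a)) = 0.84997 rad → d = 6371·c ≈ 5415.16 km ≈ 2923.95 nmi.

2924 nmi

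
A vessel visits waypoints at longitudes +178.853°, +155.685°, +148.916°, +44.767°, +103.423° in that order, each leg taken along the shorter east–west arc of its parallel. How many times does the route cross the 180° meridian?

0

Leg 1: +178.853° → +155.685°, shortest Δλ = -23.168° (west) — does not cross 180°.
Leg 2: +155.685° → +148.916°, shortest Δλ = -6.769° (west) — does not cross 180°.
Leg 3: +148.916° → +44.767°, shortest Δλ = -104.149° (west) — does not cross 180°.
Leg 4: +44.767° → +103.423°, shortest Δλ = 58.656° (east) — does not cross 180°.
Total crossings: 0.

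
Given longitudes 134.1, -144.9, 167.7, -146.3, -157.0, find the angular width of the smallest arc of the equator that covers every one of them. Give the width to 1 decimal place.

81.0°

Sort the longitudes: -157.0°, -146.3°, -144.9°, +134.1°, +167.7°.
Eastward gaps between consecutive values (wrapping around): 10.7°, 1.4°, 279.0°, 33.6°, 35.3°.
Largest gap = 279.0° ⇒ minimal covering band is its complement: 360° − 279.0° = 81.0°.
Band runs from +134.1° eastward to -144.9°, crossing the antimeridian.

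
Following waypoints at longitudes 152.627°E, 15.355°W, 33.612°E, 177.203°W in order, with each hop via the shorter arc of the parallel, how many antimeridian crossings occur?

Leg 1: +152.627° → -15.355°, shortest Δλ = -167.982° (west) — does not cross 180°.
Leg 2: -15.355° → +33.612°, shortest Δλ = 48.967° (east) — does not cross 180°.
Leg 3: +33.612° → -177.203°, shortest Δλ = 149.185° (east) — crosses 180°.
Total crossings: 1.

1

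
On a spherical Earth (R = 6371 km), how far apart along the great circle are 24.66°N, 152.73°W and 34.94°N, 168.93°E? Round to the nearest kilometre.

Δλ = 168.93 − -152.73 = 321.66°; wrapped into (−180°, 180°]: -38.34°.
Δφ = 34.94 − 24.66 = 10.28°.
a = sin²(Δφ/2) + cos φ₁ · cos φ₂ · sin²(Δλ/2) = 0.088357.
c = 2·atan2(√a, √(1−a)) = 0.60362 rad → d = 6371·c ≈ 3845.67 km.

3846 km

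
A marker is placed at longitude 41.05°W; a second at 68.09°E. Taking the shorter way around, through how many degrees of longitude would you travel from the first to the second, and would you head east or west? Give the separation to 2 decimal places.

Raw difference: 68.09 − -41.05 = 109.14°.
Normalise into (−180°, 180°]: 109.14° stays 109.14°.
Positive ⇒ the second point lies to the east; separation 109.14°.

109.14° east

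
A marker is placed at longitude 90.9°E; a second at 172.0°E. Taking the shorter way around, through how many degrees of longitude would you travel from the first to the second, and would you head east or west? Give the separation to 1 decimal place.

81.1° east

Raw difference: 172.0 − 90.9 = 81.1°.
Normalise into (−180°, 180°]: 81.1° stays 81.1°.
Positive ⇒ the second point lies to the east; separation 81.1°.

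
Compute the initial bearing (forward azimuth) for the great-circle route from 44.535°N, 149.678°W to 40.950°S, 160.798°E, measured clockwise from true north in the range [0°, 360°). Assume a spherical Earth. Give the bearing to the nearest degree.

215°

Δλ = 160.798 − -149.678 = 310.476°; wrapped into (−180°, 180°]: -49.524°.
θ = atan2( sin Δλ · cos φ₂ , cos φ₁ · sin φ₂ − sin φ₁ · cos φ₂ · cos Δλ )
  = atan2(-0.57453, -0.81104) = -144.687° → normalised to [0°, 360°): 215.313°.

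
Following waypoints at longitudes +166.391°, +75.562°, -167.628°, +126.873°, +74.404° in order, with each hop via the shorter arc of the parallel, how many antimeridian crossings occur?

Leg 1: +166.391° → +75.562°, shortest Δλ = -90.829° (west) — does not cross 180°.
Leg 2: +75.562° → -167.628°, shortest Δλ = 116.81° (east) — crosses 180°.
Leg 3: -167.628° → +126.873°, shortest Δλ = -65.499° (west) — crosses 180°.
Leg 4: +126.873° → +74.404°, shortest Δλ = -52.469° (west) — does not cross 180°.
Total crossings: 2.

2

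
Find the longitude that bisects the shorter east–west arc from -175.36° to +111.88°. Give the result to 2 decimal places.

Signed shortest Δλ from -175.36° to +111.88° is -72.76°.
Midpoint longitude = -175.36° + (-72.76°)/2 = -175.36° − 36.38° = -211.74°.
Normalise into (−180°, 180°]: +148.26°.
(The naïve average (-175.36 + +111.88)/2 = -31.74° is on the wrong side of the globe.)

+148.26°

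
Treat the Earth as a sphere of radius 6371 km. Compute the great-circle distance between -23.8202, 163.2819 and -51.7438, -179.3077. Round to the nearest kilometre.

Δλ = -179.3077 − 163.2819 = -342.5896°; wrapped into (−180°, 180°]: 17.4104°.
Δφ = -51.7438 − -23.8202 = -27.9236°.
a = sin²(Δφ/2) + cos φ₁ · cos φ₂ · sin²(Δλ/2) = 0.071189.
c = 2·atan2(√a, √(1−a)) = 0.54017 rad → d = 6371·c ≈ 3441.41 km.

3441 km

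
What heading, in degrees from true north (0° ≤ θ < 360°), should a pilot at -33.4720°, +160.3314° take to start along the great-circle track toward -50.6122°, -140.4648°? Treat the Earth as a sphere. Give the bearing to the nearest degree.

Δλ = -140.4648 − 160.3314 = -300.7962°; wrapped into (−180°, 180°]: 59.2038°.
θ = atan2( sin Δλ · cos φ₂ , cos φ₁ · sin φ₂ − sin φ₁ · cos φ₂ · cos Δλ )
  = atan2(0.54509, -0.46551) = 130.497° → normalised to [0°, 360°): 130.497°.

130°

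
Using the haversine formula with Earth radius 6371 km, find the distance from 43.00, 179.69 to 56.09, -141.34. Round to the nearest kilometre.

Δλ = -141.34 − 179.69 = -321.03°; wrapped into (−180°, 180°]: 38.97°.
Δφ = 56.09 − 43.00 = 13.09°.
a = sin²(Δφ/2) + cos φ₁ · cos φ₂ · sin²(Δλ/2) = 0.058389.
c = 2·atan2(√a, √(1−a)) = 0.48811 rad → d = 6371·c ≈ 3109.73 km.

3110 km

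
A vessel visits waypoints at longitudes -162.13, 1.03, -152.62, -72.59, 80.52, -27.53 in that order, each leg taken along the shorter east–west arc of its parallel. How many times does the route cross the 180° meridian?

Leg 1: -162.13° → +1.03°, shortest Δλ = 163.16° (east) — does not cross 180°.
Leg 2: +1.03° → -152.62°, shortest Δλ = -153.65° (west) — does not cross 180°.
Leg 3: -152.62° → -72.59°, shortest Δλ = 80.03° (east) — does not cross 180°.
Leg 4: -72.59° → +80.52°, shortest Δλ = 153.11° (east) — does not cross 180°.
Leg 5: +80.52° → -27.53°, shortest Δλ = -108.05° (west) — does not cross 180°.
Total crossings: 0.

0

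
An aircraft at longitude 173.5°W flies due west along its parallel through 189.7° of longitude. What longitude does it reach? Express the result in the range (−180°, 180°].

3.2°W

Start at -173.5°; shift −189.7° → -363.2°.
-363.2° lies outside (−180°, 180°]; add 360° → -3.2°.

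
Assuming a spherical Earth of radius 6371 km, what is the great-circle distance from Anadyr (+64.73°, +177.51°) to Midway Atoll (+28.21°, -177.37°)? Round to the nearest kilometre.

Δλ = -177.37 − 177.51 = -354.88°; wrapped into (−180°, 180°]: 5.12°.
Δφ = 28.21 − 64.73 = -36.52°.
a = sin²(Δφ/2) + cos φ₁ · cos φ₂ · sin²(Δλ/2) = 0.098926.
c = 2·atan2(√a, √(1−a)) = 0.63991 rad → d = 6371·c ≈ 4076.88 km.

4077 km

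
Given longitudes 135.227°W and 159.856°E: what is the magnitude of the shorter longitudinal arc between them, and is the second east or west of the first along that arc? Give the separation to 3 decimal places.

64.917° west

Raw difference: 159.856 − -135.227 = 295.083°.
Normalise into (−180°, 180°]: 295.083° − 360° = -64.917°.
Negative ⇒ the second point lies to the west; separation 64.917°.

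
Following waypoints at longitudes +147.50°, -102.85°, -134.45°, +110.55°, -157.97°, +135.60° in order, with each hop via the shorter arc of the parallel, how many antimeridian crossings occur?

Leg 1: +147.50° → -102.85°, shortest Δλ = 109.65° (east) — crosses 180°.
Leg 2: -102.85° → -134.45°, shortest Δλ = -31.6° (west) — does not cross 180°.
Leg 3: -134.45° → +110.55°, shortest Δλ = -115.0° (west) — crosses 180°.
Leg 4: +110.55° → -157.97°, shortest Δλ = 91.48° (east) — crosses 180°.
Leg 5: -157.97° → +135.60°, shortest Δλ = -66.43° (west) — crosses 180°.
Total crossings: 4.

4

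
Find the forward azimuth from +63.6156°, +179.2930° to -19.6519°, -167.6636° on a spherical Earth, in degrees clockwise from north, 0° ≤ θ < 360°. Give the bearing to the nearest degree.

Δλ = -167.6636 − 179.2930 = -346.9566°; wrapped into (−180°, 180°]: 13.0434°.
θ = atan2( sin Δλ · cos φ₂ , cos φ₁ · sin φ₂ − sin φ₁ · cos φ₂ · cos Δλ )
  = atan2(0.21254, -0.97134) = 167.657° → normalised to [0°, 360°): 167.657°.

168°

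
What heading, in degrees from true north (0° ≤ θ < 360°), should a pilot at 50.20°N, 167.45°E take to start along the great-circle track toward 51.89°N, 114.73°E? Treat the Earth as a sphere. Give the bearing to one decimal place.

Δλ = 114.73 − 167.45 = -52.72°.
θ = atan2( sin Δλ · cos φ₂ , cos φ₁ · sin φ₂ − sin φ₁ · cos φ₂ · cos Δλ )
  = atan2(-0.49108, 0.21645) = -66.214° → normalised to [0°, 360°): 293.786°.

293.8°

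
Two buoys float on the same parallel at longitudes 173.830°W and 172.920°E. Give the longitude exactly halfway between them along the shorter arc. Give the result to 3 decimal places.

179.545°E

Signed shortest Δλ from -173.830° to +172.920° is -13.250°.
Midpoint longitude = -173.830° + (-13.250°)/2 = -173.830° − 6.625° = -180.455°.
Normalise into (−180°, 180°]: +179.545°.
(The naïve average (-173.830 + +172.920)/2 = -0.455° is on the wrong side of the globe.)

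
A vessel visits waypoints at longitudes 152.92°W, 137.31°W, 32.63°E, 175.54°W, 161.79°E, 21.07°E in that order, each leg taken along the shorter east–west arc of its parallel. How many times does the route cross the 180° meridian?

Leg 1: -152.92° → -137.31°, shortest Δλ = 15.61° (east) — does not cross 180°.
Leg 2: -137.31° → +32.63°, shortest Δλ = 169.94° (east) — does not cross 180°.
Leg 3: +32.63° → -175.54°, shortest Δλ = 151.83° (east) — crosses 180°.
Leg 4: -175.54° → +161.79°, shortest Δλ = -22.67° (west) — crosses 180°.
Leg 5: +161.79° → +21.07°, shortest Δλ = -140.72° (west) — does not cross 180°.
Total crossings: 2.

2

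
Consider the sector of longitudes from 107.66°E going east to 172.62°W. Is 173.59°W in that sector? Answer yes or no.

Yes

Band width going east from +107.66° to -172.62°: ((-172.62 − 107.66) mod 360) = 79.72°.
Offset of -173.59° east of the west edge: ((-173.59 − 107.66) mod 360) = 78.75°.
78.75° ≤ 79.72° ⇒ inside.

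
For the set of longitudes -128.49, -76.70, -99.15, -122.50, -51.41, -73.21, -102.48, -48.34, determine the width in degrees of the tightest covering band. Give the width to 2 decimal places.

Sort the longitudes: -128.49°, -122.50°, -102.48°, -99.15°, -76.70°, -73.21°, -51.41°, -48.34°.
Eastward gaps between consecutive values (wrapping around): 5.99°, 20.02°, 3.33°, 22.45°, 3.49°, 21.80°, 3.07°, 279.85°.
Largest gap = 279.85° ⇒ minimal covering band is its complement: 360° − 279.85° = 80.15°.
Band runs from -128.49° eastward to -48.34°.

80.15°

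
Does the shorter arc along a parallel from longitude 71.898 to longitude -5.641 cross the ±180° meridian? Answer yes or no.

Signed shortest Δλ = ((-5.641 − 71.898 + 180) mod 360) − 180 = -77.539°.
Going west by 77.539° from +71.898° reaches -5.641° without touching 180°.

No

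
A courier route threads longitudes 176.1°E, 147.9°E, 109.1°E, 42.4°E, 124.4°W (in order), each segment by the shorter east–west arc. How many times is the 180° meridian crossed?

0

Leg 1: +176.1° → +147.9°, shortest Δλ = -28.2° (west) — does not cross 180°.
Leg 2: +147.9° → +109.1°, shortest Δλ = -38.8° (west) — does not cross 180°.
Leg 3: +109.1° → +42.4°, shortest Δλ = -66.7° (west) — does not cross 180°.
Leg 4: +42.4° → -124.4°, shortest Δλ = -166.8° (west) — does not cross 180°.
Total crossings: 0.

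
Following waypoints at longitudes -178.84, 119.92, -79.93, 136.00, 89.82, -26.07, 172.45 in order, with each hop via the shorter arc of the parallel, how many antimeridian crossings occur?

Leg 1: -178.84° → +119.92°, shortest Δλ = -61.24° (west) — crosses 180°.
Leg 2: +119.92° → -79.93°, shortest Δλ = 160.15° (east) — crosses 180°.
Leg 3: -79.93° → +136.00°, shortest Δλ = -144.07° (west) — crosses 180°.
Leg 4: +136.00° → +89.82°, shortest Δλ = -46.18° (west) — does not cross 180°.
Leg 5: +89.82° → -26.07°, shortest Δλ = -115.89° (west) — does not cross 180°.
Leg 6: -26.07° → +172.45°, shortest Δλ = -161.48° (west) — crosses 180°.
Total crossings: 4.

4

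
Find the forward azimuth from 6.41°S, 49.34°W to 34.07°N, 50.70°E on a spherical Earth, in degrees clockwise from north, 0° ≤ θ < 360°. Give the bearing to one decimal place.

Δλ = 50.70 − -49.34 = 100.04°.
θ = atan2( sin Δλ · cos φ₂ , cos φ₁ · sin φ₂ − sin φ₁ · cos φ₂ · cos Δλ )
  = atan2(0.81567, 0.54058) = 56.466° → normalised to [0°, 360°): 56.466°.

56.5°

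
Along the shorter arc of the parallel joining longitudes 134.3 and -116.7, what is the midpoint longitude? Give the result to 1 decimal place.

-171.2°

Signed shortest Δλ from +134.3° to -116.7° is +109.0°.
Midpoint longitude = +134.3° + (+109.0°)/2 = +134.3° + 54.5° = +188.8°.
Normalise into (−180°, 180°]: -171.2°.
(The naïve average (+134.3 + -116.7)/2 = 8.8° is on the wrong side of the globe.)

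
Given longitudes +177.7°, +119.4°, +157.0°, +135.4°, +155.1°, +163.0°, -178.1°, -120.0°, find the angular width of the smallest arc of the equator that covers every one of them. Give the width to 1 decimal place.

Sort the longitudes: -178.1°, -120.0°, +119.4°, +135.4°, +155.1°, +157.0°, +163.0°, +177.7°.
Eastward gaps between consecutive values (wrapping around): 58.1°, 239.4°, 16.0°, 19.7°, 1.9°, 6.0°, 14.7°, 4.2°.
Largest gap = 239.4° ⇒ minimal covering band is its complement: 360° − 239.4° = 120.6°.
Band runs from +119.4° eastward to -120.0°, crossing the antimeridian.

120.6°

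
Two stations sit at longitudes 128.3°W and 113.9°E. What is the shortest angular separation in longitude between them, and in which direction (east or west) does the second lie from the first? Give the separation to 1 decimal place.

117.8° west

Raw difference: 113.9 − -128.3 = 242.2°.
Normalise into (−180°, 180°]: 242.2° − 360° = -117.8°.
Negative ⇒ the second point lies to the west; separation 117.8°.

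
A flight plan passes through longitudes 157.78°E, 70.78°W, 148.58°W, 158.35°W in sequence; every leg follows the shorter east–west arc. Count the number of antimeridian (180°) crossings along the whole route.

Leg 1: +157.78° → -70.78°, shortest Δλ = 131.44° (east) — crosses 180°.
Leg 2: -70.78° → -148.58°, shortest Δλ = -77.8° (west) — does not cross 180°.
Leg 3: -148.58° → -158.35°, shortest Δλ = -9.77° (west) — does not cross 180°.
Total crossings: 1.

1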